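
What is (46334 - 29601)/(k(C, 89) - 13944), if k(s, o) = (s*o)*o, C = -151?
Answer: -16733/1210015 ≈ -0.013829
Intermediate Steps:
k(s, o) = s*o² (k(s, o) = (o*s)*o = s*o²)
(46334 - 29601)/(k(C, 89) - 13944) = (46334 - 29601)/(-151*89² - 13944) = 16733/(-151*7921 - 13944) = 16733/(-1196071 - 13944) = 16733/(-1210015) = 16733*(-1/1210015) = -16733/1210015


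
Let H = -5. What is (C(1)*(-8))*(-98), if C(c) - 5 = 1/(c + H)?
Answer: 3724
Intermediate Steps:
C(c) = 5 + 1/(-5 + c) (C(c) = 5 + 1/(c - 5) = 5 + 1/(-5 + c))
(C(1)*(-8))*(-98) = (((-24 + 5*1)/(-5 + 1))*(-8))*(-98) = (((-24 + 5)/(-4))*(-8))*(-98) = (-¼*(-19)*(-8))*(-98) = ((19/4)*(-8))*(-98) = -38*(-98) = 3724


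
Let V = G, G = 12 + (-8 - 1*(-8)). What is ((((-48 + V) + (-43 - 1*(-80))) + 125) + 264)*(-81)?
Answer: -31590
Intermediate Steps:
G = 12 (G = 12 + (-8 + 8) = 12 + 0 = 12)
V = 12
((((-48 + V) + (-43 - 1*(-80))) + 125) + 264)*(-81) = ((((-48 + 12) + (-43 - 1*(-80))) + 125) + 264)*(-81) = (((-36 + (-43 + 80)) + 125) + 264)*(-81) = (((-36 + 37) + 125) + 264)*(-81) = ((1 + 125) + 264)*(-81) = (126 + 264)*(-81) = 390*(-81) = -31590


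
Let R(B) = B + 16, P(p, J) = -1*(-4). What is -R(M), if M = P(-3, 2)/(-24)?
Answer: -95/6 ≈ -15.833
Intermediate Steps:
P(p, J) = 4
M = -⅙ (M = 4/(-24) = 4*(-1/24) = -⅙ ≈ -0.16667)
R(B) = 16 + B
-R(M) = -(16 - ⅙) = -1*95/6 = -95/6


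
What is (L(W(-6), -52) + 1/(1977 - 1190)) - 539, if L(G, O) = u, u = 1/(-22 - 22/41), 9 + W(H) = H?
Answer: -391985675/727188 ≈ -539.04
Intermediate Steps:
W(H) = -9 + H
u = -41/924 (u = 1/(-22 - 22*1/41) = 1/(-22 - 22/41) = 1/(-924/41) = -41/924 ≈ -0.044372)
L(G, O) = -41/924
(L(W(-6), -52) + 1/(1977 - 1190)) - 539 = (-41/924 + 1/(1977 - 1190)) - 539 = (-41/924 + 1/787) - 539 = -31343/727188 - 539 = -391985675/727188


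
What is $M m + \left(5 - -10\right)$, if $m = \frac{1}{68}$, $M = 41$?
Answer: $\frac{1061}{68} \approx 15.603$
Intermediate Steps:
$m = \frac{1}{68} \approx 0.014706$
$M m + \left(5 - -10\right) = 41 \cdot \frac{1}{68} + \left(5 - -10\right) = \frac{41}{68} + \left(5 + 10\right) = \frac{41}{68} + 15 = \frac{1061}{68}$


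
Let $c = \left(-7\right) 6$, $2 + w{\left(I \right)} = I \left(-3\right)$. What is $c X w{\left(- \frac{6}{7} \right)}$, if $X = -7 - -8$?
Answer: $-24$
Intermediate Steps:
$X = 1$ ($X = -7 + 8 = 1$)
$w{\left(I \right)} = -2 - 3 I$ ($w{\left(I \right)} = -2 + I \left(-3\right) = -2 - 3 I$)
$c = -42$
$c X w{\left(- \frac{6}{7} \right)} = \left(-42\right) 1 \left(-2 - 3 \left(- \frac{6}{7}\right)\right) = - 42 \left(-2 - 3 \left(\left(-6\right) \frac{1}{7}\right)\right) = - 42 \left(-2 - - \frac{18}{7}\right) = - 42 \left(-2 + \frac{18}{7}\right) = \left(-42\right) \frac{4}{7} = -24$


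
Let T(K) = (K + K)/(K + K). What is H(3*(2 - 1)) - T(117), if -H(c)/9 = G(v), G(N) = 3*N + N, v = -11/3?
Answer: 131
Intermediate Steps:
v = -11/3 (v = -11*1/3 = -11/3 ≈ -3.6667)
G(N) = 4*N
H(c) = 132 (H(c) = -36*(-11)/3 = -9*(-44/3) = 132)
T(K) = 1 (T(K) = (2*K)/((2*K)) = (2*K)*(1/(2*K)) = 1)
H(3*(2 - 1)) - T(117) = 132 - 1*1 = 132 - 1 = 131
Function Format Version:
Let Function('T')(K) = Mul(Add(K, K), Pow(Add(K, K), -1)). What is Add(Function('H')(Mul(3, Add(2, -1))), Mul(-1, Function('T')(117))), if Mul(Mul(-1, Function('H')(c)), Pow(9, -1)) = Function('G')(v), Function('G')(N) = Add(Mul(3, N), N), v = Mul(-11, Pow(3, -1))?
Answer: 131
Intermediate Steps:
v = Rational(-11, 3) (v = Mul(-11, Rational(1, 3)) = Rational(-11, 3) ≈ -3.6667)
Function('G')(N) = Mul(4, N)
Function('H')(c) = 132 (Function('H')(c) = Mul(-9, Mul(4, Rational(-11, 3))) = Mul(-9, Rational(-44, 3)) = 132)
Function('T')(K) = 1 (Function('T')(K) = Mul(Mul(2, K), Pow(Mul(2, K), -1)) = Mul(Mul(2, K), Mul(Rational(1, 2), Pow(K, -1))) = 1)
Add(Function('H')(Mul(3, Add(2, -1))), Mul(-1, Function('T')(117))) = Add(132, Mul(-1, 1)) = Add(132, -1) = 131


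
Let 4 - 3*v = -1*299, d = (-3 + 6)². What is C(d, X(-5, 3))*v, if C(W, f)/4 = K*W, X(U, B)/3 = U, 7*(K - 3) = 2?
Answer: 83628/7 ≈ 11947.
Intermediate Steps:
K = 23/7 (K = 3 + (⅐)*2 = 3 + 2/7 = 23/7 ≈ 3.2857)
X(U, B) = 3*U
d = 9 (d = 3² = 9)
C(W, f) = 92*W/7 (C(W, f) = 4*(23*W/7) = 92*W/7)
v = 101 (v = 4/3 - (-1)*299/3 = 4/3 - ⅓*(-299) = 4/3 + 299/3 = 101)
C(d, X(-5, 3))*v = ((92/7)*9)*101 = (828/7)*101 = 83628/7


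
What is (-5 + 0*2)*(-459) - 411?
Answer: 1884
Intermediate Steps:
(-5 + 0*2)*(-459) - 411 = (-5 + 0)*(-459) - 411 = -5*(-459) - 411 = 2295 - 411 = 1884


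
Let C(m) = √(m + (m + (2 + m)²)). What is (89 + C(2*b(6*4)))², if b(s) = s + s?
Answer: 17717 + 356*√2449 ≈ 35335.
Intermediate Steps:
b(s) = 2*s
C(m) = √((2 + m)² + 2*m)
(89 + C(2*b(6*4)))² = (89 + √((2 + 2*(2*(6*4)))² + 2*(2*(2*(6*4)))))² = (89 + √((2 + 2*(2*24))² + 2*(2*(2*24))))² = (89 + √((2 + 2*48)² + 2*(2*48)))² = (89 + √((2 + 96)² + 2*96))² = (89 + √(98² + 192))² = (89 + √(9604 + 192))² = (89 + √9796)² = (89 + 2*√2449)²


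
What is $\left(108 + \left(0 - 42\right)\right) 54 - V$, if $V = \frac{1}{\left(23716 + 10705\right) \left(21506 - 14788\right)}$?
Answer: $\frac{824140350791}{231240278} \approx 3564.0$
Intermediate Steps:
$V = \frac{1}{231240278}$ ($V = \frac{1}{34421 \cdot 6718} = \frac{1}{231240278} \approx 4.3245 \cdot 10^{-9}$)
$\left(108 + \left(0 - 42\right)\right) 54 - V = \left(108 + \left(0 - 42\right)\right) 54 - \frac{1}{231240278} = \left(108 - 42\right) 54 - \frac{1}{231240278} = 66 \cdot 54 - \frac{1}{231240278} = 3564 - \frac{1}{231240278} = \frac{824140350791}{231240278}$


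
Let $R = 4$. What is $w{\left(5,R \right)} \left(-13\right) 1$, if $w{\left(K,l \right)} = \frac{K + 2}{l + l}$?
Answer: $- \frac{91}{8} \approx -11.375$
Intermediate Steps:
$w{\left(K,l \right)} = \frac{2 + K}{2 l}$
$w{\left(5,R \right)} \left(-13\right) 1 = \frac{2 + 5}{2 \cdot 4} \left(-13\right) 1 = \frac{1}{2} \cdot \frac{1}{4} \cdot 7 \left(-13\right) 1 = \frac{7}{8} \left(-13\right) 1 = \left(- \frac{91}{8}\right) 1 = - \frac{91}{8}$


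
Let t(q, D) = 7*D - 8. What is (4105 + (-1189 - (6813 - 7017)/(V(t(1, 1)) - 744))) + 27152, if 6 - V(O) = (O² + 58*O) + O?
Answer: 300677/10 ≈ 30068.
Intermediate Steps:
t(q, D) = -8 + 7*D
V(O) = 6 - O² - 59*O (V(O) = 6 - ((O² + 58*O) + O) = 6 - (O² + 59*O) = 6 + (-O² - 59*O) = 6 - O² - 59*O)
(4105 + (-1189 - (6813 - 7017)/(V(t(1, 1)) - 744))) + 27152 = (4105 + (-1189 - (6813 - 7017)/((6 - (-8 + 7*1)² - 59*(-8 + 7*1)) - 744))) + 27152 = (4105 + (-1189 - (-204)/((6 - (-8 + 7)² - 59*(-8 + 7)) - 744))) + 27152 = (4105 + (-1189 - (-204)/((6 - 1*(-1)² - 59*(-1)) - 744))) + 27152 = (4105 + (-1189 - (-204)/((6 - 1*1 + 59) - 744))) + 27152 = (4105 + (-1189 - (-204)/((6 - 1 + 59) - 744))) + 27152 = (4105 + (-1189 - (-204)/(64 - 744))) + 27152 = (4105 + (-1189 - (-204)/(-680))) + 27152 = (4105 + (-1189 - (-204)*(-1)/680)) + 27152 = (4105 + (-1189 - 1*3/10)) + 27152 = (4105 + (-1189 - 3/10)) + 27152 = (4105 - 11893/10) + 27152 = 29157/10 + 27152 = 300677/10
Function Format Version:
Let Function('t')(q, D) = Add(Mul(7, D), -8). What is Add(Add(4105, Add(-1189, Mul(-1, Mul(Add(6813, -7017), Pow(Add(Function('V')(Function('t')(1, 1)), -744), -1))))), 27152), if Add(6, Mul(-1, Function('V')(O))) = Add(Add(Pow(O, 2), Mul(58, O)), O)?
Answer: Rational(300677, 10) ≈ 30068.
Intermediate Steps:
Function('t')(q, D) = Add(-8, Mul(7, D))
Function('V')(O) = Add(6, Mul(-1, Pow(O, 2)), Mul(-59, O)) (Function('V')(O) = Add(6, Mul(-1, Add(Add(Pow(O, 2), Mul(58, O)), O))) = Add(6, Mul(-1, Add(Pow(O, 2), Mul(59, O)))) = Add(6, Add(Mul(-1, Pow(O, 2)), Mul(-59, O))) = Add(6, Mul(-1, Pow(O, 2)), Mul(-59, O)))
Add(Add(4105, Add(-1189, Mul(-1, Mul(Add(6813, -7017), Pow(Add(Function('V')(Function('t')(1, 1)), -744), -1))))), 27152) = Add(Add(4105, Add(-1189, Mul(-1, Mul(Add(6813, -7017), Pow(Add(Add(6, Mul(-1, Pow(Add(-8, Mul(7, 1)), 2)), Mul(-59, Add(-8, Mul(7, 1)))), -744), -1))))), 27152) = Add(Add(4105, Add(-1189, Mul(-1, Mul(-204, Pow(Add(Add(6, Mul(-1, Pow(Add(-8, 7), 2)), Mul(-59, Add(-8, 7))), -744), -1))))), 27152) = Add(Add(4105, Add(-1189, Mul(-1, Mul(-204, Pow(Add(Add(6, Mul(-1, Pow(-1, 2)), Mul(-59, -1)), -744), -1))))), 27152) = Add(Add(4105, Add(-1189, Mul(-1, Mul(-204, Pow(Add(Add(6, Mul(-1, 1), 59), -744), -1))))), 27152) = Add(Add(4105, Add(-1189, Mul(-1, Mul(-204, Pow(Add(Add(6, -1, 59), -744), -1))))), 27152) = Add(Add(4105, Add(-1189, Mul(-1, Mul(-204, Pow(Add(64, -744), -1))))), 27152) = Add(Add(4105, Add(-1189, Mul(-1, Mul(-204, Pow(-680, -1))))), 27152) = Add(Add(4105, Add(-1189, Mul(-1, Mul(-204, Rational(-1, 680))))), 27152) = Add(Add(4105, Add(-1189, Mul(-1, Rational(3, 10)))), 27152) = Add(Add(4105, Add(-1189, Rational(-3, 10))), 27152) = Add(Add(4105, Rational(-11893, 10)), 27152) = Add(Rational(29157, 10), 27152) = Rational(300677, 10)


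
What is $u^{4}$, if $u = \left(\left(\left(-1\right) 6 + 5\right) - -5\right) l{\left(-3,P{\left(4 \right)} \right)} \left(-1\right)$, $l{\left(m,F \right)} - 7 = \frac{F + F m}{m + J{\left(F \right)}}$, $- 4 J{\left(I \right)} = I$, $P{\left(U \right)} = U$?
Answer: $1679616$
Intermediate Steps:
$J{\left(I \right)} = - \frac{I}{4}$
$l{\left(m,F \right)} = 7 + \frac{F + F m}{m - \frac{F}{4}}$
$u = -36$ ($u = \left(\left(\left(-1\right) 6 + 5\right) - -5\right) \frac{\left(-28\right) \left(-3\right) + 3 \cdot 4 - 16 \left(-3\right)}{4 - -12} \left(-1\right) = \left(\left(-6 + 5\right) + 5\right) \frac{84 + 12 + 48}{4 + 12} \left(-1\right) = \left(-1 + 5\right) \frac{1}{16} \cdot 144 \left(-1\right) = 4 \cdot \frac{1}{16} \cdot 144 \left(-1\right) = 4 \cdot 9 \left(-1\right) = 36 \left(-1\right) = -36$)
$u^{4} = \left(-36\right)^{4} = 1679616$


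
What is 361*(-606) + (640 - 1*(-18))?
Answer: -218108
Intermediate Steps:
361*(-606) + (640 - 1*(-18)) = -218766 + (640 + 18) = -218766 + 658 = -218108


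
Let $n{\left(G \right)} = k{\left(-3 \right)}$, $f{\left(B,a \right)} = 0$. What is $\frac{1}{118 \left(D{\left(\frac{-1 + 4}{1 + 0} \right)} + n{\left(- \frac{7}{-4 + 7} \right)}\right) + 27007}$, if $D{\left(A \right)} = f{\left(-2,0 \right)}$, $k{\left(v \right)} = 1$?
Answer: $\frac{1}{27125} \approx 3.6866 \cdot 10^{-5}$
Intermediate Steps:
$D{\left(A \right)} = 0$
$n{\left(G \right)} = 1$
$\frac{1}{118 \left(D{\left(\frac{-1 + 4}{1 + 0} \right)} + n{\left(- \frac{7}{-4 + 7} \right)}\right) + 27007} = \frac{1}{118 \left(0 + 1\right) + 27007} = \frac{1}{118 \cdot 1 + 27007} = \frac{1}{118 + 27007} = \frac{1}{27125}$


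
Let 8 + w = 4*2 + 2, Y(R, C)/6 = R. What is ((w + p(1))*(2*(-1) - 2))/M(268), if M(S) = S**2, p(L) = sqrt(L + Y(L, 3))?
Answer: -1/8978 - sqrt(7)/17956 ≈ -0.00025873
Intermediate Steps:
Y(R, C) = 6*R
p(L) = sqrt(7)*sqrt(L) (p(L) = sqrt(L + 6*L) = sqrt(7*L) = sqrt(7)*sqrt(L))
w = 2 (w = -8 + (4*2 + 2) = -8 + (8 + 2) = -8 + 10 = 2)
((w + p(1))*(2*(-1) - 2))/M(268) = ((2 + sqrt(7)*sqrt(1))*(2*(-1) - 2))/(268**2) = ((2 + sqrt(7)*1)*(-2 - 2))/71824 = ((2 + sqrt(7))*(-4))*(1/71824) = (-8 - 4*sqrt(7))*(1/71824) = -1/8978 - sqrt(7)/17956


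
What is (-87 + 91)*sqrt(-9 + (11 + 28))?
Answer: 4*sqrt(30) ≈ 21.909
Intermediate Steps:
(-87 + 91)*sqrt(-9 + (11 + 28)) = 4*sqrt(-9 + 39) = 4*sqrt(30)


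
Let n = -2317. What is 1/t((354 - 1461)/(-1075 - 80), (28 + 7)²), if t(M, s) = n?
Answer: -1/2317 ≈ -0.00043159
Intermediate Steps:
t(M, s) = -2317
1/t((354 - 1461)/(-1075 - 80), (28 + 7)²) = 1/(-2317) = -1/2317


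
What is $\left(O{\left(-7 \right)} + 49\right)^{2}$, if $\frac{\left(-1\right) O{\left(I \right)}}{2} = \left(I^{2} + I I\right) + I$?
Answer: $17689$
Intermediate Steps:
$O{\left(I \right)} = - 4 I^{2} - 2 I$ ($O{\left(I \right)} = - 2 \left(\left(I^{2} + I I\right) + I\right) = - 2 \left(\left(I^{2} + I^{2}\right) + I\right) = - 2 \left(2 I^{2} + I\right) = - 2 \left(I + 2 I^{2}\right) = - 4 I^{2} - 2 I$)
$\left(O{\left(-7 \right)} + 49\right)^{2} = \left(\left(-2\right) \left(-7\right) \left(1 + 2 \left(-7\right)\right) + 49\right)^{2} = \left(\left(-2\right) \left(-7\right) \left(1 - 14\right) + 49\right)^{2} = \left(\left(-2\right) \left(-7\right) \left(-13\right) + 49\right)^{2} = \left(-182 + 49\right)^{2} = \left(-133\right)^{2} = 17689$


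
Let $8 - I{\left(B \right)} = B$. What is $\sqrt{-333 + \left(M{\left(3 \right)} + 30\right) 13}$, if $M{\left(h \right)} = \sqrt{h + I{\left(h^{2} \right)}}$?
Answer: $\sqrt{57 + 13 \sqrt{2}} \approx 8.6824$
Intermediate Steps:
$I{\left(B \right)} = 8 - B$
$M{\left(h \right)} = \sqrt{8 + h - h^{2}}$ ($M{\left(h \right)} = \sqrt{h - \left(-8 + h^{2}\right)} = \sqrt{8 + h - h^{2}}$)
$\sqrt{-333 + \left(M{\left(3 \right)} + 30\right) 13} = \sqrt{-333 + \left(\sqrt{8 + 3 - 3^{2}} + 30\right) 13} = \sqrt{-333 + \left(\sqrt{8 + 3 - 9} + 30\right) 13} = \sqrt{-333 + \left(\sqrt{2} + 30\right) 13} = \sqrt{-333 + \left(30 + \sqrt{2}\right) 13} = \sqrt{-333 + \left(390 + 13 \sqrt{2}\right)} = \sqrt{57 + 13 \sqrt{2}}$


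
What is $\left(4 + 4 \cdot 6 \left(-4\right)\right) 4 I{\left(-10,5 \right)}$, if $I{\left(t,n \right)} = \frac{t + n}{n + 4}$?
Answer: $\frac{1840}{9} \approx 204.44$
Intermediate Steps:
$I{\left(t,n \right)} = \frac{n + t}{4 + n}$
$\left(4 + 4 \cdot 6 \left(-4\right)\right) 4 I{\left(-10,5 \right)} = \left(4 + 4 \cdot 6 \left(-4\right)\right) 4 \frac{5 - 10}{4 + 5} = \left(4 + 24 \left(-4\right)\right) 4 \cdot \frac{1}{9} \left(-5\right) = \left(4 - 96\right) 4 \cdot \frac{1}{9} \left(-5\right) = \left(-92\right) 4 \left(- \frac{5}{9}\right) = \left(-368\right) \left(- \frac{5}{9}\right) = \frac{1840}{9}$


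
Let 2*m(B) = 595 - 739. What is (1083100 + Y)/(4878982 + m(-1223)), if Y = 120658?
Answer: 601879/2439455 ≈ 0.24673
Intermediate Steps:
m(B) = -72 (m(B) = (595 - 739)/2 = (½)*(-144) = -72)
(1083100 + Y)/(4878982 + m(-1223)) = (1083100 + 120658)/(4878982 - 72) = 1203758/4878910 = 1203758*(1/4878910) = 601879/2439455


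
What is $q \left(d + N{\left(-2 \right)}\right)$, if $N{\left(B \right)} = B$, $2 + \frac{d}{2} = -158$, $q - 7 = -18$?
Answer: $3542$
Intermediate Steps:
$q = -11$ ($q = 7 - 18 = -11$)
$d = -320$ ($d = -4 + 2 \left(-158\right) = -4 - 316 = -320$)
$q \left(d + N{\left(-2 \right)}\right) = - 11 \left(-320 - 2\right) = \left(-11\right) \left(-322\right) = 3542$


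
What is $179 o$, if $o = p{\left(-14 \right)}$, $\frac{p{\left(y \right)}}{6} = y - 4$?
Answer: $-19332$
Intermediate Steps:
$p{\left(y \right)} = -24 + 6 y$ ($p{\left(y \right)} = 6 \left(y - 4\right) = 6 \left(-4 + y\right) = -24 + 6 y$)
$o = -108$ ($o = -24 + 6 \left(-14\right) = -24 - 84 = -108$)
$179 o = 179 \left(-108\right) = -19332$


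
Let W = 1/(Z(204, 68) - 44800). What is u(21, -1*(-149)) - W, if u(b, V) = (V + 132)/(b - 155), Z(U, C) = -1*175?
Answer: -12637841/6026650 ≈ -2.0970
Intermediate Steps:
Z(U, C) = -175
W = -1/44975 (W = 1/(-175 - 44800) = 1/(-44975) = -1/44975 ≈ -2.2235e-5)
u(b, V) = (132 + V)/(-155 + b)
u(21, -1*(-149)) - W = (132 - 1*(-149))/(-155 + 21) - 1*(-1/44975) = (132 + 149)/(-134) + 1/44975 = -1/134*281 + 1/44975 = -281/134 + 1/44975 = -12637841/6026650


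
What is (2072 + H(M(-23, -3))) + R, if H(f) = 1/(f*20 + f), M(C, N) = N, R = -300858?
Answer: -18823519/63 ≈ -2.9879e+5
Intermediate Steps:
H(f) = 1/(21*f) (H(f) = 1/(20*f + f) = 1/(21*f))
(2072 + H(M(-23, -3))) + R = (2072 + (1/21)/(-3)) - 300858 = (2072 + (1/21)*(-⅓)) - 300858 = (2072 - 1/63) - 300858 = 130535/63 - 300858 = -18823519/63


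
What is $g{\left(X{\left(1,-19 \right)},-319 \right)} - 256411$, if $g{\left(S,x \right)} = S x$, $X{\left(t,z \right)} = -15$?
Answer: $-251626$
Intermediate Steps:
$g{\left(X{\left(1,-19 \right)},-319 \right)} - 256411 = \left(-15\right) \left(-319\right) - 256411 = 4785 - 256411 = -251626$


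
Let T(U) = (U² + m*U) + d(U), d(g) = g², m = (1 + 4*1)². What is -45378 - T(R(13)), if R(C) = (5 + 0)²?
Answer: -47253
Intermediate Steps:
m = 25 (m = (1 + 4)² = 5² = 25)
R(C) = 25 (R(C) = 5² = 25)
T(U) = 2*U² + 25*U (T(U) = (U² + 25*U) + U² = 2*U² + 25*U)
-45378 - T(R(13)) = -45378 - 25*(25 + 2*25) = -45378 - 25*(25 + 50) = -45378 - 25*75 = -45378 - 1*1875 = -45378 - 1875 = -47253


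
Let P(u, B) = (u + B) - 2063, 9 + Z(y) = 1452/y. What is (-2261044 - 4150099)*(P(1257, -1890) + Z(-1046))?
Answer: 9074594659063/523 ≈ 1.7351e+10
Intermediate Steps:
Z(y) = -9 + 1452/y
P(u, B) = -2063 + B + u (P(u, B) = (B + u) - 2063 = -2063 + B + u)
(-2261044 - 4150099)*(P(1257, -1890) + Z(-1046)) = (-2261044 - 4150099)*((-2063 - 1890 + 1257) + (-9 + 1452/(-1046))) = -6411143*(-2696 + (-9 + 1452*(-1/1046))) = -6411143*(-2696 + (-9 - 726/523)) = -6411143*(-2696 - 5433/523) = -6411143*(-1415441/523) = 9074594659063/523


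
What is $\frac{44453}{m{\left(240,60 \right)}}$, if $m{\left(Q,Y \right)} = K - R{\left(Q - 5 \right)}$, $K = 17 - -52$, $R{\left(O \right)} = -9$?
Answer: $\frac{44453}{78} \approx 569.91$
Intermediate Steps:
$K = 69$ ($K = 17 + 52 = 69$)
$m{\left(Q,Y \right)} = 78$ ($m{\left(Q,Y \right)} = 69 - -9 = 69 + 9 = 78$)
$\frac{44453}{m{\left(240,60 \right)}} = \frac{44453}{78}$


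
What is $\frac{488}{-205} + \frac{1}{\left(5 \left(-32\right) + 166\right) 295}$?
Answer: $- \frac{172711}{72570} \approx -2.3799$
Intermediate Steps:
$\frac{488}{-205} + \frac{1}{\left(5 \left(-32\right) + 166\right) 295} = 488 \left(- \frac{1}{205}\right) + \frac{1}{-160 + 166} \cdot \frac{1}{295} = - \frac{488}{205} + \frac{1}{6} \cdot \frac{1}{295} = - \frac{488}{205} + \frac{1}{1770} = - \frac{172711}{72570}$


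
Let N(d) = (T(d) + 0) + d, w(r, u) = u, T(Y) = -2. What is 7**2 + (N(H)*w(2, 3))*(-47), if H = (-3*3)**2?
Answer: -11090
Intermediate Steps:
H = 81 (H = (-9)**2 = 81)
N(d) = -2 + d (N(d) = (-2 + 0) + d = -2 + d)
7**2 + (N(H)*w(2, 3))*(-47) = 7**2 + ((-2 + 81)*3)*(-47) = 49 + (79*3)*(-47) = 49 + 237*(-47) = 49 - 11139 = -11090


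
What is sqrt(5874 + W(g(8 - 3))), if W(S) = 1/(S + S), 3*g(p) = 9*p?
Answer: sqrt(5286630)/30 ≈ 76.642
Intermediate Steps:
g(p) = 3*p (g(p) = (9*p)/3 = 3*p)
W(S) = 1/(2*S)
sqrt(5874 + W(g(8 - 3))) = sqrt(5874 + 1/(2*((3*(8 - 3))))) = sqrt(5874 + 1/(2*((3*5)))) = sqrt(5874 + (1/2)/15) = sqrt(5874 + (1/2)*(1/15)) = sqrt(5874 + 1/30) = sqrt(176221/30) = sqrt(5286630)/30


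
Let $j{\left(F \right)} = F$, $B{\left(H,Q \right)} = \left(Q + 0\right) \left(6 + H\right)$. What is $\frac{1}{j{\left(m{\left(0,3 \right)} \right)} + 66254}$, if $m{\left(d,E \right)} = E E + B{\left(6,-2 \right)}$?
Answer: $\frac{1}{66239} \approx 1.5097 \cdot 10^{-5}$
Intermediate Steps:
$B{\left(H,Q \right)} = Q \left(6 + H\right)$
$m{\left(d,E \right)} = -24 + E^{2}$ ($m{\left(d,E \right)} = E E - 2 \left(6 + 6\right) = E^{2} - 24 = -24 + E^{2}$)
$\frac{1}{j{\left(m{\left(0,3 \right)} \right)} + 66254} = \frac{1}{\left(-24 + 3^{2}\right) + 66254} = \frac{1}{\left(-24 + 9\right) + 66254} = \frac{1}{-15 + 66254} = \frac{1}{66239}$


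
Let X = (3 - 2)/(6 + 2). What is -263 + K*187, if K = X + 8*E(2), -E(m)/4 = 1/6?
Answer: -29687/24 ≈ -1237.0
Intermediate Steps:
X = ⅛ (X = 1/8 = 1*(⅛) = ⅛ ≈ 0.12500)
E(m) = -⅔ (E(m) = -4/6 = -4*⅙ = -⅔)
K = -125/24 (K = ⅛ + 8*(-⅔) = ⅛ - 16/3 = -125/24 ≈ -5.2083)
-263 + K*187 = -263 - 125/24*187 = -263 - 23375/24 = -29687/24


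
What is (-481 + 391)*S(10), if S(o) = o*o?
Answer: -9000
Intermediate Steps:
S(o) = o**2
(-481 + 391)*S(10) = (-481 + 391)*10**2 = -90*100 = -9000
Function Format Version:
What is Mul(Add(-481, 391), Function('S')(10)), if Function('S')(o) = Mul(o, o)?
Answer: -9000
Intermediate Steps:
Function('S')(o) = Pow(o, 2)
Mul(Add(-481, 391), Function('S')(10)) = Mul(Add(-481, 391), Pow(10, 2)) = Mul(-90, 100) = -9000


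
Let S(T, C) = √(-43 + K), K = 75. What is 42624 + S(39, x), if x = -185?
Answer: 42624 + 4*√2 ≈ 42630.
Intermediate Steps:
S(T, C) = 4*√2 (S(T, C) = √(-43 + 75) = √32 = 4*√2)
42624 + S(39, x) = 42624 + 4*√2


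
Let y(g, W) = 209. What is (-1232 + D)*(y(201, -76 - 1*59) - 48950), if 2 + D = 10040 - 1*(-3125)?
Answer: -581528871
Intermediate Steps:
D = 13163 (D = -2 + (10040 - 1*(-3125)) = -2 + (10040 + 3125) = -2 + 13165 = 13163)
(-1232 + D)*(y(201, -76 - 1*59) - 48950) = (-1232 + 13163)*(209 - 48950) = 11931*(-48741) = -581528871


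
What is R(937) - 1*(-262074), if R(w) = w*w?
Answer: 1140043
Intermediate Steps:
R(w) = w²
R(937) - 1*(-262074) = 937² - 1*(-262074) = 877969 + 262074 = 1140043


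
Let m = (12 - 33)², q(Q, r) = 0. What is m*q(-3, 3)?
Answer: 0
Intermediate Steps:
m = 441 (m = (-21)² = 441)
m*q(-3, 3) = 441*0 = 0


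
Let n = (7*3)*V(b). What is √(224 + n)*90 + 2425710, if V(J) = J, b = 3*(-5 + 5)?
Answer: 2425710 + 360*√14 ≈ 2.4271e+6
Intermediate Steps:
b = 0 (b = 3*0 = 0)
n = 0 (n = (7*3)*0 = 21*0 = 0)
√(224 + n)*90 + 2425710 = √(224 + 0)*90 + 2425710 = √224*90 + 2425710 = (4*√14)*90 + 2425710 = 360*√14 + 2425710 = 2425710 + 360*√14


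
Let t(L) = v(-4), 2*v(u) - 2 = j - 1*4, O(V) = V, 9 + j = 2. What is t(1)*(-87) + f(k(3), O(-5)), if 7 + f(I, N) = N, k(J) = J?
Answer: 759/2 ≈ 379.50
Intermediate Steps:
j = -7 (j = -9 + 2 = -7)
v(u) = -9/2 (v(u) = 1 + (-7 - 1*4)/2 = 1 + (-7 - 4)/2 = 1 + (1/2)*(-11) = 1 - 11/2 = -9/2)
f(I, N) = -7 + N
t(L) = -9/2
t(1)*(-87) + f(k(3), O(-5)) = -9/2*(-87) + (-7 - 5) = 783/2 - 12 = 759/2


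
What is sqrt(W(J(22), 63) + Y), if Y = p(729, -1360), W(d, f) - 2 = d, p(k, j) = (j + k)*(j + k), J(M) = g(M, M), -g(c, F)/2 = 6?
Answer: 3*sqrt(44239) ≈ 630.99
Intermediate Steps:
g(c, F) = -12 (g(c, F) = -2*6 = -12)
J(M) = -12
p(k, j) = (j + k)**2
W(d, f) = 2 + d
Y = 398161 (Y = (-1360 + 729)**2 = (-631)**2 = 398161)
sqrt(W(J(22), 63) + Y) = sqrt((2 - 12) + 398161) = sqrt(-10 + 398161) = sqrt(398151) = 3*sqrt(44239)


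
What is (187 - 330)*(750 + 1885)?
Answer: -376805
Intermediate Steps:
(187 - 330)*(750 + 1885) = -143*2635 = -376805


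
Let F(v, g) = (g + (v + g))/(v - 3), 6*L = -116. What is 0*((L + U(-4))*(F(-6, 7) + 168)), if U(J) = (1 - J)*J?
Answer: 0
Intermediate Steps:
L = -58/3 (L = (1/6)*(-116) = -58/3 ≈ -19.333)
F(v, g) = (v + 2*g)/(-3 + v) (F(v, g) = (g + (g + v))/(-3 + v) = (v + 2*g)/(-3 + v))
U(J) = J*(1 - J)
0*((L + U(-4))*(F(-6, 7) + 168)) = 0*((-58/3 - 4*(1 - 1*(-4)))*((-6 + 2*7)/(-3 - 6) + 168)) = 0*((-58/3 - 4*(1 + 4))*((-6 + 14)/(-9) + 168)) = 0*((-58/3 - 4*5)*(-1/9*8 + 168)) = 0*((-58/3 - 20)*(-8/9 + 168)) = 0*(-118/3*1504/9) = 0*(-177472/27) = 0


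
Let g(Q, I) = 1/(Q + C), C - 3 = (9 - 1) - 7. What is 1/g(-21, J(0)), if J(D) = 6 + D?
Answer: -17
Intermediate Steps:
C = 4 (C = 3 + ((9 - 1) - 7) = 3 + (8 - 7) = 3 + 1 = 4)
g(Q, I) = 1/(4 + Q) (g(Q, I) = 1/(Q + 4) = 1/(4 + Q))
1/g(-21, J(0)) = 1/(1/(4 - 21)) = 1/(1/(-17)) = 1/(-1/17) = -17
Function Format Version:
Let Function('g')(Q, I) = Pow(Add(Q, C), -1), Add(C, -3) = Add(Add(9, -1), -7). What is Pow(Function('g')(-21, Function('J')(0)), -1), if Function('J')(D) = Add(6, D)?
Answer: -17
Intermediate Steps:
C = 4 (C = Add(3, Add(Add(9, -1), -7)) = Add(3, Add(8, -7)) = Add(3, 1) = 4)
Function('g')(Q, I) = Pow(Add(4, Q), -1) (Function('g')(Q, I) = Pow(Add(Q, 4), -1) = Pow(Add(4, Q), -1))
Pow(Function('g')(-21, Function('J')(0)), -1) = Pow(Pow(Add(4, -21), -1), -1) = Pow(Pow(-17, -1), -1) = Pow(Rational(-1, 17), -1) = -17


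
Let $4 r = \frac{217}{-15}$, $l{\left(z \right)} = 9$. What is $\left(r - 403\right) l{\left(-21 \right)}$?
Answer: $- \frac{73191}{20} \approx -3659.6$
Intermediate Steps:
$r = - \frac{217}{60}$ ($r = \frac{217 \frac{1}{-15}}{4} = \frac{217 \left(- \frac{1}{15}\right)}{4} = \frac{1}{4} \left(- \frac{217}{15}\right) = - \frac{217}{60} \approx -3.6167$)
$\left(r - 403\right) l{\left(-21 \right)} = \left(- \frac{217}{60} - 403\right) 9 = \left(- \frac{24397}{60}\right) 9 = - \frac{73191}{20}$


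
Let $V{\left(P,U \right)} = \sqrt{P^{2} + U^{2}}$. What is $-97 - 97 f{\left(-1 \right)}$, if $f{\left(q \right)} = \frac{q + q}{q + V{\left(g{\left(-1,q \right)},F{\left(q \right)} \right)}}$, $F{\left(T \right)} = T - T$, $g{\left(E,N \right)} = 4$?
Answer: $- \frac{97}{3} \approx -32.333$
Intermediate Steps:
$F{\left(T \right)} = 0$
$f{\left(q \right)} = \frac{2 q}{4 + q}$ ($f{\left(q \right)} = \frac{q + q}{q + \sqrt{4^{2} + 0^{2}}} = \frac{2 q}{q + \sqrt{16 + 0}} = \frac{2 q}{q + \sqrt{16}} = \frac{2 q}{q + 4} = \frac{2 q}{4 + q}$)
$-97 - 97 f{\left(-1 \right)} = -97 - 97 \cdot 2 \left(-1\right) \frac{1}{4 - 1} = -97 - 97 \cdot 2 \left(-1\right) \frac{1}{3} = -97 - - \frac{194}{3} = -97 + \frac{194}{3} = - \frac{97}{3}$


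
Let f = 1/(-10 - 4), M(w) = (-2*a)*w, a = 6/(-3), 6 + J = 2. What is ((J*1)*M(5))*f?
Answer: 40/7 ≈ 5.7143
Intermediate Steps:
J = -4 (J = -6 + 2 = -4)
a = -2 (a = 6*(-⅓) = -2)
M(w) = 4*w (M(w) = (-2*(-2))*w = 4*w)
f = -1/14 (f = 1/(-14) = -1/14 ≈ -0.071429)
((J*1)*M(5))*f = ((-4*1)*(4*5))*(-1/14) = -4*20*(-1/14) = -80*(-1/14) = 40/7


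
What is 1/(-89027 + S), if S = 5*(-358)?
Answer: -1/90817 ≈ -1.1011e-5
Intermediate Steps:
S = -1790
1/(-89027 + S) = 1/(-89027 - 1790) = 1/(-90817) = -1/90817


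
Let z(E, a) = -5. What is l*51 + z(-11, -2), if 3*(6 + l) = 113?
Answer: 1610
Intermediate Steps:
l = 95/3 (l = -6 + (1/3)*113 = -6 + 113/3 = 95/3 ≈ 31.667)
l*51 + z(-11, -2) = (95/3)*51 - 5 = 1615 - 5 = 1610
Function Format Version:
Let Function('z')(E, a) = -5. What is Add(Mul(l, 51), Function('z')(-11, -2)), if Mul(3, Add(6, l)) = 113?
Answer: 1610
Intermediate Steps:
l = Rational(95, 3) (l = Add(-6, Mul(Rational(1, 3), 113)) = Add(-6, Rational(113, 3)) = Rational(95, 3) ≈ 31.667)
Add(Mul(l, 51), Function('z')(-11, -2)) = Add(Mul(Rational(95, 3), 51), -5) = Add(1615, -5) = 1610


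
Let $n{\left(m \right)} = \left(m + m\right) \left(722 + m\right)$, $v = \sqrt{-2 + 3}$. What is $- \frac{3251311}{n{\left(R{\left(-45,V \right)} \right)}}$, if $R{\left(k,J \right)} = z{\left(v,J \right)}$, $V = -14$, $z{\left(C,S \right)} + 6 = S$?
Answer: $\frac{3251311}{28080} \approx 115.79$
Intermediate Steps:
$v = 1$ ($v = \sqrt{1} = 1$)
$z{\left(C,S \right)} = -6 + S$
$R{\left(k,J \right)} = -6 + J$
$n{\left(m \right)} = 2 m \left(722 + m\right)$
$- \frac{3251311}{n{\left(R{\left(-45,V \right)} \right)}} = - \frac{3251311}{2 \left(-6 - 14\right) \left(722 - 20\right)} = - \frac{3251311}{2 \left(-20\right) \left(722 - 20\right)} = - \frac{3251311}{2 \left(-20\right) 702} = - \frac{3251311}{-28080} = \left(-3251311\right) \left(- \frac{1}{28080}\right) = \frac{3251311}{28080}$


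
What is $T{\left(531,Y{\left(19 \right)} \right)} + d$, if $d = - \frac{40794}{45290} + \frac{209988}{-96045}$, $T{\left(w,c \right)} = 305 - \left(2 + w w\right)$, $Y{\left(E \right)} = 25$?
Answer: $- \frac{429891712359}{1526273} \approx -2.8166 \cdot 10^{5}$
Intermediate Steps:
$T{\left(w,c \right)} = 303 - w^{2}$ ($T{\left(w,c \right)} = 305 - \left(2 + w^{2}\right) = 303 - w^{2}$)
$d = - \frac{4711725}{1526273}$ ($d = \left(-40794\right) \frac{1}{45290} + 209988 \left(- \frac{1}{96045}\right) = - \frac{20397}{22645} - \frac{3684}{1685} = - \frac{4711725}{1526273} \approx -3.0871$)
$T{\left(531,Y{\left(19 \right)} \right)} + d = \left(303 - 531^{2}\right) - \frac{4711725}{1526273} = \left(303 - 281961\right) - \frac{4711725}{1526273} = -281658 - \frac{4711725}{1526273} = - \frac{429891712359}{1526273}$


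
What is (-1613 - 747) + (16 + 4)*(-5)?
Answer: -2460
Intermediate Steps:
(-1613 - 747) + (16 + 4)*(-5) = -2360 + 20*(-5) = -2360 - 100 = -2460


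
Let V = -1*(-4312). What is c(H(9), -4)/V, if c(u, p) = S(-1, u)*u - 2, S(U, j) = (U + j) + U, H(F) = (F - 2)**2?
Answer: 2301/4312 ≈ 0.53363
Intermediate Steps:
H(F) = (-2 + F)**2
V = 4312
S(U, j) = j + 2*U
c(u, p) = -2 + u*(-2 + u) (c(u, p) = (u + 2*(-1))*u - 2 = (u - 2)*u - 2 = (-2 + u)*u - 2 = u*(-2 + u) - 2 = -2 + u*(-2 + u))
c(H(9), -4)/V = (-2 + (-2 + 9)**2*(-2 + (-2 + 9)**2))/4312 = (-2 + 7**2*(-2 + 7**2))*(1/4312) = (-2 + 49*(-2 + 49))*(1/4312) = (-2 + 49*47)*(1/4312) = (-2 + 2303)*(1/4312) = 2301*(1/4312) = 2301/4312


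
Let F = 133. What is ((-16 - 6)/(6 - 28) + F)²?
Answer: 17956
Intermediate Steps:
((-16 - 6)/(6 - 28) + F)² = ((-16 - 6)/(6 - 28) + 133)² = (-22/(-22) + 133)² = (-22*(-1/22) + 133)² = (1 + 133)² = 134² = 17956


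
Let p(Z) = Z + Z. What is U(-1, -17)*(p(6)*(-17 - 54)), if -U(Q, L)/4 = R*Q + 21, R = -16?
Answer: 126096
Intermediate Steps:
U(Q, L) = -84 + 64*Q (U(Q, L) = -4*(-16*Q + 21) = -4*(21 - 16*Q) = -84 + 64*Q)
p(Z) = 2*Z
U(-1, -17)*(p(6)*(-17 - 54)) = (-84 + 64*(-1))*((2*6)*(-17 - 54)) = (-84 - 64)*(12*(-71)) = -148*(-852) = 126096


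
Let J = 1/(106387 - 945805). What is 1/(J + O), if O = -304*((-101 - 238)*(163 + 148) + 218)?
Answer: 839418/26848066188191 ≈ 3.1265e-8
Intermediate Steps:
O = 31984144 (O = -304*(-339*311 + 218) = -304*(-105429 + 218) = -304*(-105211) = 31984144)
J = -1/839418 (J = 1/(-839418) = -1/839418 ≈ -1.1913e-6)
1/(J + O) = 1/(-1/839418 + 31984144) = 1/(26848066188191/839418) = 839418/26848066188191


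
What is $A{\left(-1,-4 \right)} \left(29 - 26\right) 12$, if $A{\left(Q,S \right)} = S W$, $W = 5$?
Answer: $-720$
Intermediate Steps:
$A{\left(Q,S \right)} = 5 S$ ($A{\left(Q,S \right)} = S 5 = 5 S$)
$A{\left(-1,-4 \right)} \left(29 - 26\right) 12 = 5 \left(-4\right) \left(29 - 26\right) 12 = - 20 \cdot 3 \cdot 12 = \left(-20\right) 36 = -720$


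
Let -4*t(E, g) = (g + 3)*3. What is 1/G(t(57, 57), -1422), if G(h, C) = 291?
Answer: 1/291 ≈ 0.0034364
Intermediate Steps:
t(E, g) = -9/4 - 3*g/4 (t(E, g) = -(g + 3)*3/4 = -(3 + g)*3/4 = -(9 + 3*g)/4 = -9/4 - 3*g/4)
1/G(t(57, 57), -1422) = 1/291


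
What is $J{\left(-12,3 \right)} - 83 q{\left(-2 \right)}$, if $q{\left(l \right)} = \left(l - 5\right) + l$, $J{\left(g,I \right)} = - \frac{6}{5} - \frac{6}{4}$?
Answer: $\frac{7443}{10} \approx 744.3$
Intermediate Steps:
$J{\left(g,I \right)} = - \frac{27}{10}$ ($J{\left(g,I \right)} = \left(-6\right) \frac{1}{5} - \frac{3}{2} = - \frac{6}{5} - \frac{3}{2} = - \frac{27}{10}$)
$q{\left(l \right)} = -5 + 2 l$ ($q{\left(l \right)} = \left(-5 + l\right) + l = -5 + 2 l$)
$J{\left(-12,3 \right)} - 83 q{\left(-2 \right)} = - \frac{27}{10} - 83 \left(-5 + 2 \left(-2\right)\right) = - \frac{27}{10} - 83 \left(-5 - 4\right) = - \frac{27}{10} - -747 = - \frac{27}{10} + 747 = \frac{7443}{10}$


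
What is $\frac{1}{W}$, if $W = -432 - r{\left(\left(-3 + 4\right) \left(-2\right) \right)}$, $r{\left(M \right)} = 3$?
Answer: $- \frac{1}{435} \approx -0.0022989$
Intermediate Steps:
$W = -435$ ($W = -432 - 3 = -435$)
$\frac{1}{W} = \frac{1}{-435} = - \frac{1}{435}$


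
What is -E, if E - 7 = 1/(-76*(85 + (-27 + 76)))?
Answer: -71287/10184 ≈ -6.9999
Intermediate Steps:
E = 71287/10184 (E = 7 + 1/(-76*(85 + (-27 + 76))) = 7 + 1/(-76*(85 + 49)) = 7 + 1/(-76*134) = 7 + 1/(-10184) = 7 - 1/10184 = 71287/10184 ≈ 6.9999)
-E = -1*71287/10184 = -71287/10184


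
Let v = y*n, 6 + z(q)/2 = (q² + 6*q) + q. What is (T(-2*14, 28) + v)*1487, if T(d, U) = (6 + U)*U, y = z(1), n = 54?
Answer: 1736816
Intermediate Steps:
z(q) = -12 + 2*q² + 14*q (z(q) = -12 + 2*((q² + 6*q) + q) = -12 + 2*(q² + 7*q) = -12 + (2*q² + 14*q) = -12 + 2*q² + 14*q)
y = 4 (y = -12 + 2*1² + 14*1 = -12 + 2*1 + 14 = -12 + 2 + 14 = 4)
T(d, U) = U*(6 + U)
v = 216 (v = 4*54 = 216)
(T(-2*14, 28) + v)*1487 = (28*(6 + 28) + 216)*1487 = (28*34 + 216)*1487 = (952 + 216)*1487 = 1168*1487 = 1736816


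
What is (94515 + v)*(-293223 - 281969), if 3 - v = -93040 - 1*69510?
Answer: -147863457056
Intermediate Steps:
v = 162553 (v = 3 - (-93040 - 1*69510) = 3 - (-93040 - 69510) = 3 - 1*(-162550) = 3 + 162550 = 162553)
(94515 + v)*(-293223 - 281969) = (94515 + 162553)*(-293223 - 281969) = 257068*(-575192) = -147863457056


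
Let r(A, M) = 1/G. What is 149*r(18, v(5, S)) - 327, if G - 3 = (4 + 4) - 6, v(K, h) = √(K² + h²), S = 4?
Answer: -1486/5 ≈ -297.20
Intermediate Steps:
G = 5 (G = 3 + ((4 + 4) - 6) = 3 + (8 - 6) = 3 + 2 = 5)
r(A, M) = ⅕ (r(A, M) = 1/5 = ⅕)
149*r(18, v(5, S)) - 327 = 149*(⅕) - 327 = 149/5 - 327 = -1486/5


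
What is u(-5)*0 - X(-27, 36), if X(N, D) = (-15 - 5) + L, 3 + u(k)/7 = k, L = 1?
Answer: 19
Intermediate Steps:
u(k) = -21 + 7*k
X(N, D) = -19 (X(N, D) = (-15 - 5) + 1 = -20 + 1 = -19)
u(-5)*0 - X(-27, 36) = (-21 + 7*(-5))*0 - 1*(-19) = (-21 - 35)*0 + 19 = -56*0 + 19 = 0 + 19 = 19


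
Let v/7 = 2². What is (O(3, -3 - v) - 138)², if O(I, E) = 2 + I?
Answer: 17689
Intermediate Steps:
v = 28 (v = 7*2² = 7*4 = 28)
(O(3, -3 - v) - 138)² = ((2 + 3) - 138)² = (5 - 138)² = (-133)² = 17689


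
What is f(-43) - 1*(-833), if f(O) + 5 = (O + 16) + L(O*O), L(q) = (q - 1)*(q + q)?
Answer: 6834705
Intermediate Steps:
L(q) = 2*q*(-1 + q) (L(q) = (-1 + q)*(2*q) = 2*q*(-1 + q))
f(O) = 11 + O + 2*O²*(-1 + O²) (f(O) = -5 + ((O + 16) + 2*(O*O)*(-1 + O*O)) = -5 + ((16 + O) + 2*O²*(-1 + O²)) = -5 + (16 + O + 2*O²*(-1 + O²)) = 11 + O + 2*O²*(-1 + O²))
f(-43) - 1*(-833) = (11 - 43 + 2*(-43)²*(-1 + (-43)²)) - 1*(-833) = (11 - 43 + 2*1849*(-1 + 1849)) + 833 = (11 - 43 + 2*1849*1848) + 833 = (11 - 43 + 6833904) + 833 = 6833872 + 833 = 6834705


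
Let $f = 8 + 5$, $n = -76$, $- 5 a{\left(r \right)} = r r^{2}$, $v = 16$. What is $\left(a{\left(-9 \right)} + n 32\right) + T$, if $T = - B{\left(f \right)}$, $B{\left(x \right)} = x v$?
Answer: $- \frac{12471}{5} \approx -2494.2$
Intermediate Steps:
$a{\left(r \right)} = - \frac{r^{3}}{5}$ ($a{\left(r \right)} = - \frac{r r^{2}}{5} = - \frac{r^{3}}{5}$)
$f = 13$
$B{\left(x \right)} = 16 x$ ($B{\left(x \right)} = x 16 = 16 x$)
$T = -208$ ($T = - 16 \cdot 13 = \left(-1\right) 208 = -208$)
$\left(a{\left(-9 \right)} + n 32\right) + T = \left(- \frac{\left(-9\right)^{3}}{5} - 2432\right) - 208 = \left(\left(- \frac{1}{5}\right) \left(-729\right) - 2432\right) - 208 = \left(\frac{729}{5} - 2432\right) - 208 = - \frac{11431}{5} - 208 = - \frac{12471}{5}$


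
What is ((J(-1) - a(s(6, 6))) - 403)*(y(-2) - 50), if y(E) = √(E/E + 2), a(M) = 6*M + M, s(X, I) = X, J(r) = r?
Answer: 22300 - 446*√3 ≈ 21528.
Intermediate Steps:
a(M) = 7*M
y(E) = √3 (y(E) = √(1 + 2) = √3)
((J(-1) - a(s(6, 6))) - 403)*(y(-2) - 50) = ((-1 - 7*6) - 403)*(√3 - 50) = ((-1 - 1*42) - 403)*(-50 + √3) = ((-1 - 42) - 403)*(-50 + √3) = (-43 - 403)*(-50 + √3) = -446*(-50 + √3) = 22300 - 446*√3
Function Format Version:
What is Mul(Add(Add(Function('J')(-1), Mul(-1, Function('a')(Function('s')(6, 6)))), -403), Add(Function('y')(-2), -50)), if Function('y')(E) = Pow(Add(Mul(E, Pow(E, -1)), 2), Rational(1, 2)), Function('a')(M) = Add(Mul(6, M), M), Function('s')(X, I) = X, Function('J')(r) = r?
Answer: Add(22300, Mul(-446, Pow(3, Rational(1, 2)))) ≈ 21528.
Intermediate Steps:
Function('a')(M) = Mul(7, M)
Function('y')(E) = Pow(3, Rational(1, 2)) (Function('y')(E) = Pow(Add(1, 2), Rational(1, 2)) = Pow(3, Rational(1, 2)))
Mul(Add(Add(Function('J')(-1), Mul(-1, Function('a')(Function('s')(6, 6)))), -403), Add(Function('y')(-2), -50)) = Mul(Add(Add(-1, Mul(-1, Mul(7, 6))), -403), Add(Pow(3, Rational(1, 2)), -50)) = Mul(Add(Add(-1, Mul(-1, 42)), -403), Add(-50, Pow(3, Rational(1, 2)))) = Mul(Add(Add(-1, -42), -403), Add(-50, Pow(3, Rational(1, 2)))) = Mul(Add(-43, -403), Add(-50, Pow(3, Rational(1, 2)))) = Mul(-446, Add(-50, Pow(3, Rational(1, 2)))) = Add(22300, Mul(-446, Pow(3, Rational(1, 2))))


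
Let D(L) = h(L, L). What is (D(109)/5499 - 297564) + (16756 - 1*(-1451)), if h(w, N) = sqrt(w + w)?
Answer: -279357 + sqrt(218)/5499 ≈ -2.7936e+5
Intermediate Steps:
h(w, N) = sqrt(2)*sqrt(w) (h(w, N) = sqrt(2*w) = sqrt(2)*sqrt(w))
D(L) = sqrt(2)*sqrt(L)
(D(109)/5499 - 297564) + (16756 - 1*(-1451)) = ((sqrt(2)*sqrt(109))/5499 - 297564) + (16756 - 1*(-1451)) = (sqrt(218)*(1/5499) - 297564) + (16756 + 1451) = (sqrt(218)/5499 - 297564) + 18207 = (-297564 + sqrt(218)/5499) + 18207 = -279357 + sqrt(218)/5499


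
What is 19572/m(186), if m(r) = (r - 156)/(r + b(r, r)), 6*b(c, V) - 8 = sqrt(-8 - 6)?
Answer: 1833244/15 + 1631*I*sqrt(14)/15 ≈ 1.2222e+5 + 406.84*I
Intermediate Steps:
b(c, V) = 4/3 + I*sqrt(14)/6 (b(c, V) = 4/3 + sqrt(-8 - 6)/6 = 4/3 + sqrt(-14)/6 = 4/3 + (I*sqrt(14))/6 = 4/3 + I*sqrt(14)/6)
m(r) = (-156 + r)/(4/3 + r + I*sqrt(14)/6) (m(r) = (r - 156)/(r + (4/3 + I*sqrt(14)/6)) = (-156 + r)/(4/3 + r + I*sqrt(14)/6))
19572/m(186) = 19572/((6*(-156 + 186)/(8 + 6*186 + I*sqrt(14)))) = 19572/((6*30/(8 + 1116 + I*sqrt(14)))) = 19572/((6*30/(1124 + I*sqrt(14)))) = 19572/((180/(1124 + I*sqrt(14)))) = 19572*(281/45 + I*sqrt(14)/180) = 1833244/15 + 1631*I*sqrt(14)/15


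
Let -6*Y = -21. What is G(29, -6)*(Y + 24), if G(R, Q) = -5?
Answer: -275/2 ≈ -137.50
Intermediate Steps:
Y = 7/2 (Y = -1/6*(-21) = 7/2 ≈ 3.5000)
G(29, -6)*(Y + 24) = -5*(7/2 + 24) = -5*55/2 = -275/2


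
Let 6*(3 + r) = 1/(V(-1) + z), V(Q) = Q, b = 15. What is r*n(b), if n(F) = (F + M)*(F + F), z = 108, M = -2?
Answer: -125125/107 ≈ -1169.4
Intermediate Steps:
n(F) = 2*F*(-2 + F) (n(F) = (F - 2)*(F + F) = (-2 + F)*(2*F) = 2*F*(-2 + F))
r = -1925/642 (r = -3 + 1/(6*(-1 + 108)) = -3 + (⅙)/107 = -3 + (⅙)*(1/107) = -3 + 1/642 = -1925/642 ≈ -2.9984)
r*n(b) = -1925*15*(-2 + 15)/321 = -1925*15*13/321 = -1925/642*390 = -125125/107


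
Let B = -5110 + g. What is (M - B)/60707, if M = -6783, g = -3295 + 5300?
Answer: -3678/60707 ≈ -0.060586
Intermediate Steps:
g = 2005
B = -3105 (B = -5110 + 2005 = -3105)
(M - B)/60707 = (-6783 - 1*(-3105))/60707 = (-6783 + 3105)*(1/60707) = -3678*1/60707 = -3678/60707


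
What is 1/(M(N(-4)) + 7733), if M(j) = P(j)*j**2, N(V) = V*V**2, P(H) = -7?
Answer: -1/20939 ≈ -4.7758e-5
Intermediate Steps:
N(V) = V**3
M(j) = -7*j**2
1/(M(N(-4)) + 7733) = 1/(-7*((-4)**3)**2 + 7733) = 1/(-7*(-64)**2 + 7733) = 1/(-7*4096 + 7733) = 1/(-28672 + 7733) = 1/(-20939) = -1/20939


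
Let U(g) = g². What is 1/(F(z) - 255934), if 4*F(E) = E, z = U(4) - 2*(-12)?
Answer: -1/255924 ≈ -3.9074e-6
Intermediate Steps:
z = 40 (z = 4² - 2*(-12) = 16 + 24 = 40)
F(E) = E/4
1/(F(z) - 255934) = 1/((¼)*40 - 255934) = 1/(10 - 255934) = 1/(-255924) = -1/255924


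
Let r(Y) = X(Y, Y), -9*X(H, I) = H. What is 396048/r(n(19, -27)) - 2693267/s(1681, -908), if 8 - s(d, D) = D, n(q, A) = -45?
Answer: 349313633/4580 ≈ 76269.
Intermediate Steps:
X(H, I) = -H/9
s(d, D) = 8 - D
r(Y) = -Y/9
396048/r(n(19, -27)) - 2693267/s(1681, -908) = 396048/((-⅑*(-45))) - 2693267/(8 - 1*(-908)) = 396048/5 - 2693267/(8 + 908) = 396048*(⅕) - 2693267/916 = 396048/5 - 2693267*1/916 = 396048/5 - 2693267/916 = 349313633/4580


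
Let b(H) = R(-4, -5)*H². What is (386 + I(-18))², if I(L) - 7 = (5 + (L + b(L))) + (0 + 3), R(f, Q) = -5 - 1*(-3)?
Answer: 70225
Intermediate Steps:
R(f, Q) = -2 (R(f, Q) = -5 + 3 = -2)
b(H) = -2*H²
I(L) = 15 + L - 2*L² (I(L) = 7 + ((5 + (L - 2*L²)) + (0 + 3)) = 7 + ((5 + L - 2*L²) + 3) = 7 + (8 + L - 2*L²) = 15 + L - 2*L²)
(386 + I(-18))² = (386 + (15 - 18 - 2*(-18)²))² = (386 + (15 - 18 - 2*324))² = (386 + (15 - 18 - 648))² = (386 - 651)² = (-265)² = 70225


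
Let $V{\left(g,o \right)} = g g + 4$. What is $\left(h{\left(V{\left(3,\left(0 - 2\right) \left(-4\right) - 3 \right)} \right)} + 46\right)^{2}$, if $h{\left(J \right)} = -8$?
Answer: $1444$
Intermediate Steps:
$V{\left(g,o \right)} = 4 + g^{2}$ ($V{\left(g,o \right)} = g^{2} + 4 = 4 + g^{2}$)
$\left(h{\left(V{\left(3,\left(0 - 2\right) \left(-4\right) - 3 \right)} \right)} + 46\right)^{2} = \left(-8 + 46\right)^{2} = 38^{2} = 1444$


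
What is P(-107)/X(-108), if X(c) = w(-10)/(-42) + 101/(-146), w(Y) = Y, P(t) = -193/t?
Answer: -591738/148837 ≈ -3.9757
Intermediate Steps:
X(c) = -1391/3066 (X(c) = -10/(-42) + 101/(-146) = -10*(-1/42) + 101*(-1/146) = 5/21 - 101/146 = -1391/3066)
P(-107)/X(-108) = (-193/(-107))/(-1391/3066) = -193*(-1/107)*(-3066/1391) = (193/107)*(-3066/1391) = -591738/148837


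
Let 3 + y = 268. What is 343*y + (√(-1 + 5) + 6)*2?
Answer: 90911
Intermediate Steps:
y = 265 (y = -3 + 268 = 265)
343*y + (√(-1 + 5) + 6)*2 = 343*265 + (√(-1 + 5) + 6)*2 = 90895 + (√4 + 6)*2 = 90895 + (2 + 6)*2 = 90895 + 8*2 = 90895 + 16 = 90911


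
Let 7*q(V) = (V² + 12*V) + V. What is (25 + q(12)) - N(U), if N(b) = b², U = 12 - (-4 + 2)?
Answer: -897/7 ≈ -128.14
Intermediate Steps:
q(V) = V²/7 + 13*V/7 (q(V) = ((V² + 12*V) + V)/7 = (V² + 13*V)/7 = V²/7 + 13*V/7)
U = 14 (U = 12 - 1*(-2) = 12 + 2 = 14)
(25 + q(12)) - N(U) = (25 + (⅐)*12*(13 + 12)) - 1*14² = (25 + (⅐)*12*25) - 1*196 = (25 + 300/7) - 196 = 475/7 - 196 = -897/7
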